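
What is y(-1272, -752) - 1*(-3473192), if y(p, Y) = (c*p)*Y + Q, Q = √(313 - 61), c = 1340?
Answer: 1285242152 + 6*√7 ≈ 1.2852e+9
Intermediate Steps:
Q = 6*√7 (Q = √252 = 6*√7 ≈ 15.875)
y(p, Y) = 6*√7 + 1340*Y*p (y(p, Y) = (1340*p)*Y + 6*√7 = 1340*Y*p + 6*√7 = 6*√7 + 1340*Y*p)
y(-1272, -752) - 1*(-3473192) = (6*√7 + 1340*(-752)*(-1272)) - 1*(-3473192) = (6*√7 + 1281768960) + 3473192 = (1281768960 + 6*√7) + 3473192 = 1285242152 + 6*√7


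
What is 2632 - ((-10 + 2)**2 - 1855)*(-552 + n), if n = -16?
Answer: -1014656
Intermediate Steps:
2632 - ((-10 + 2)**2 - 1855)*(-552 + n) = 2632 - ((-10 + 2)**2 - 1855)*(-552 - 16) = 2632 - ((-8)**2 - 1855)*(-568) = 2632 - (64 - 1855)*(-568) = 2632 - (-1791)*(-568) = 2632 - 1*1017288 = 2632 - 1017288 = -1014656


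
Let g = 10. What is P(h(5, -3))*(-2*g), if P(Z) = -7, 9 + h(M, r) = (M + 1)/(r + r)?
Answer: 140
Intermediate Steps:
h(M, r) = -9 + (1 + M)/(2*r) (h(M, r) = -9 + (M + 1)/(r + r) = -9 + (1 + M)/((2*r)) = -9 + (1 + M)*(1/(2*r)) = -9 + (1 + M)/(2*r))
P(h(5, -3))*(-2*g) = -(-14)*10 = -7*(-20) = 140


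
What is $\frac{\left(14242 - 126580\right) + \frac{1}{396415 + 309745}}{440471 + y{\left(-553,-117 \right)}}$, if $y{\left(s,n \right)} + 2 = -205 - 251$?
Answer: $- \frac{79328602079}{310719580080} \approx -0.25531$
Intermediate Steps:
$y{\left(s,n \right)} = -458$ ($y{\left(s,n \right)} = -2 - 456 = -458$)
$\frac{\left(14242 - 126580\right) + \frac{1}{396415 + 309745}}{440471 + y{\left(-553,-117 \right)}} = \frac{\left(14242 - 126580\right) + \frac{1}{396415 + 309745}}{440471 - 458} = \frac{-112338 + \frac{1}{706160}}{440013} = \left(-112338 + \frac{1}{706160}\right) \frac{1}{440013} = \left(- \frac{79328602079}{706160}\right) \frac{1}{440013} = - \frac{79328602079}{310719580080}$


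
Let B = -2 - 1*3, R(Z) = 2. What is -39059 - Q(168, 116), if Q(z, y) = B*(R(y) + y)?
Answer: -38469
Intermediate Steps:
B = -5 (B = -2 - 3 = -5)
Q(z, y) = -10 - 5*y (Q(z, y) = -5*(2 + y) = -10 - 5*y)
-39059 - Q(168, 116) = -39059 - (-10 - 5*116) = -39059 - (-10 - 580) = -39059 - 1*(-590) = -39059 + 590 = -38469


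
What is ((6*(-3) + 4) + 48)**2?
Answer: 1156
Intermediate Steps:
((6*(-3) + 4) + 48)**2 = ((-18 + 4) + 48)**2 = (-14 + 48)**2 = 34**2 = 1156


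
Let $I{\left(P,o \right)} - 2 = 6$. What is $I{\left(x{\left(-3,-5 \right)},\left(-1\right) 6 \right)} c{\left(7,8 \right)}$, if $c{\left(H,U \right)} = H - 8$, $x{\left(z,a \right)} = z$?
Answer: $-8$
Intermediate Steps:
$I{\left(P,o \right)} = 8$ ($I{\left(P,o \right)} = 2 + 6 = 8$)
$c{\left(H,U \right)} = -8 + H$
$I{\left(x{\left(-3,-5 \right)},\left(-1\right) 6 \right)} c{\left(7,8 \right)} = 8 \left(-8 + 7\right) = 8 \left(-1\right) = -8$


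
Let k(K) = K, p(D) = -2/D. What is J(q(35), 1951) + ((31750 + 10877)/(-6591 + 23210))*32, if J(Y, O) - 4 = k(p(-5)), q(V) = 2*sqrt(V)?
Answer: 7185938/83095 ≈ 86.479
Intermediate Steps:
J(Y, O) = 22/5 (J(Y, O) = 4 - 2/(-5) = 4 - 2*(-1/5) = 4 + 2/5 = 22/5)
J(q(35), 1951) + ((31750 + 10877)/(-6591 + 23210))*32 = 22/5 + ((31750 + 10877)/(-6591 + 23210))*32 = 22/5 + (42627/16619)*32 = 22/5 + 1364064/16619 = 7185938/83095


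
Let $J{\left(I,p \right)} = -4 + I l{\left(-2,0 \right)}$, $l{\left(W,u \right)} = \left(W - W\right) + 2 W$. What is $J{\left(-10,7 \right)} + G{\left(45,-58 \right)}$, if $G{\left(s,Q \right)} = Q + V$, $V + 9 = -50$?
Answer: $-81$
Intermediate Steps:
$V = -59$ ($V = -9 - 50 = -59$)
$l{\left(W,u \right)} = 2 W$ ($l{\left(W,u \right)} = 0 + 2 W = 2 W$)
$J{\left(I,p \right)} = -4 - 4 I$ ($J{\left(I,p \right)} = -4 + I 2 \left(-2\right) = -4 + I \left(-4\right) = -4 - 4 I$)
$G{\left(s,Q \right)} = -59 + Q$ ($G{\left(s,Q \right)} = Q - 59 = -59 + Q$)
$J{\left(-10,7 \right)} + G{\left(45,-58 \right)} = \left(-4 - -40\right) - 117 = \left(-4 + 40\right) - 117 = 36 - 117 = -81$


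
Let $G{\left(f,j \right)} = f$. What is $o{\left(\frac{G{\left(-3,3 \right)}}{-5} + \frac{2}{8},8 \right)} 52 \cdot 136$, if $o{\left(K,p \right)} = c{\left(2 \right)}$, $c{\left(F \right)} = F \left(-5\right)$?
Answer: $-70720$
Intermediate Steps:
$c{\left(F \right)} = - 5 F$
$o{\left(K,p \right)} = -10$ ($o{\left(K,p \right)} = \left(-5\right) 2 = -10$)
$o{\left(\frac{G{\left(-3,3 \right)}}{-5} + \frac{2}{8},8 \right)} 52 \cdot 136 = \left(-10\right) 52 \cdot 136 = \left(-520\right) 136 = -70720$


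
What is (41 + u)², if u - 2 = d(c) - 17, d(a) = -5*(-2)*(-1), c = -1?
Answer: 256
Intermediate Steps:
d(a) = -10 (d(a) = 10*(-1) = -10)
u = -25 (u = 2 + (-10 - 17) = 2 - 27 = -25)
(41 + u)² = (41 - 25)² = 16² = 256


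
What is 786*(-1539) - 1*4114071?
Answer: -5323725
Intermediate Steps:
786*(-1539) - 1*4114071 = -1209654 - 4114071 = -5323725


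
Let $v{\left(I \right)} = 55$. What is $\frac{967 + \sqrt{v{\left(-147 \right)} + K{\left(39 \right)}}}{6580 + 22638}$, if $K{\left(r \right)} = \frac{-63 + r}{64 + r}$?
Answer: $\frac{967}{29218} + \frac{\sqrt{581023}}{3009454} \approx 0.033349$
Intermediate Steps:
$K{\left(r \right)} = \frac{-63 + r}{64 + r}$
$\frac{967 + \sqrt{v{\left(-147 \right)} + K{\left(39 \right)}}}{6580 + 22638} = \frac{967 + \sqrt{55 + \frac{-63 + 39}{64 + 39}}}{6580 + 22638} = \frac{967 + \sqrt{55 + \frac{1}{103} \left(-24\right)}}{29218} = \left(967 + \sqrt{55 + \frac{1}{103} \left(-24\right)}\right) \frac{1}{29218} = \left(967 + \sqrt{55 - \frac{24}{103}}\right) \frac{1}{29218} = \left(967 + \sqrt{\frac{5641}{103}}\right) \frac{1}{29218} = \left(967 + \frac{\sqrt{581023}}{103}\right) \frac{1}{29218} = \frac{967}{29218} + \frac{\sqrt{581023}}{3009454}$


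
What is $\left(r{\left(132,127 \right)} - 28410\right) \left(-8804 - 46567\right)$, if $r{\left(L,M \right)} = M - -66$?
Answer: $1562403507$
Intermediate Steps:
$r{\left(L,M \right)} = 66 + M$ ($r{\left(L,M \right)} = M + 66 = 66 + M$)
$\left(r{\left(132,127 \right)} - 28410\right) \left(-8804 - 46567\right) = \left(\left(66 + 127\right) - 28410\right) \left(-8804 - 46567\right) = \left(193 - 28410\right) \left(-55371\right) = \left(-28217\right) \left(-55371\right) = 1562403507$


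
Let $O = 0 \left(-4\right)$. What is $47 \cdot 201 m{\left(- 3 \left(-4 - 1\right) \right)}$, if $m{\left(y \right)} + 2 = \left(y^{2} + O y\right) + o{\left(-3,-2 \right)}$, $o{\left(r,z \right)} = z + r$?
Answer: $2059446$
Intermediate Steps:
$o{\left(r,z \right)} = r + z$
$O = 0$
$m{\left(y \right)} = -7 + y^{2}$ ($m{\left(y \right)} = -2 + \left(\left(y^{2} + 0 y\right) - 5\right) = -2 + \left(\left(y^{2} + 0\right) - 5\right) = -2 + \left(y^{2} - 5\right) = -2 + \left(-5 + y^{2}\right) = -7 + y^{2}$)
$47 \cdot 201 m{\left(- 3 \left(-4 - 1\right) \right)} = 47 \cdot 201 \left(-7 + \left(- 3 \left(-4 - 1\right)\right)^{2}\right) = 9447 \left(-7 + \left(\left(-3\right) \left(-5\right)\right)^{2}\right) = 9447 \left(-7 + 15^{2}\right) = 9447 \left(-7 + 225\right) = 9447 \cdot 218 = 2059446$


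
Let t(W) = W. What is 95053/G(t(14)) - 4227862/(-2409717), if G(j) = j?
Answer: 32730002867/4819434 ≈ 6791.3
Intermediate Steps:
95053/G(t(14)) - 4227862/(-2409717) = 95053/14 - 4227862/(-2409717) = 95053*(1/14) - 4227862*(-1/2409717) = 13579/2 + 4227862/2409717 = 32730002867/4819434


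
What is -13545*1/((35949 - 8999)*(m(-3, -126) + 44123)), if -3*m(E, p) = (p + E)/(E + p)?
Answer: -1161/101923360 ≈ -1.1391e-5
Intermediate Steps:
m(E, p) = -⅓ (m(E, p) = -(p + E)/(3*(E + p)) = -(E + p)/(3*(E + p)) = -⅓*1 = -⅓)
-13545*1/((35949 - 8999)*(m(-3, -126) + 44123)) = -13545*1/((35949 - 8999)*(-⅓ + 44123)) = -13545/(26950*(132368/3)) = -13545/3567317600/3 = -13545*3/3567317600 = -1161/101923360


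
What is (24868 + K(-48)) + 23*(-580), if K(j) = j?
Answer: 11480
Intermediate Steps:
(24868 + K(-48)) + 23*(-580) = (24868 - 48) + 23*(-580) = 24820 - 13340 = 11480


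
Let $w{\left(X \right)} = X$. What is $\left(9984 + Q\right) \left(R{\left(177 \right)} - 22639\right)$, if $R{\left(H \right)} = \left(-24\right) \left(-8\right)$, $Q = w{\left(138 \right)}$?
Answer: $-227208534$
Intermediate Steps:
$Q = 138$
$R{\left(H \right)} = 192$
$\left(9984 + Q\right) \left(R{\left(177 \right)} - 22639\right) = \left(9984 + 138\right) \left(192 - 22639\right) = 10122 \left(-22447\right) = -227208534$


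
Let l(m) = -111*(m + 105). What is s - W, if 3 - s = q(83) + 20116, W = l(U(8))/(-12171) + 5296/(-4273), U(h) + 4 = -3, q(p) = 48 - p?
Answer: -348057401784/17335561 ≈ -20078.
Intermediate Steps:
U(h) = -7 (U(h) = -4 - 3 = -7)
l(m) = -11655 - 111*m (l(m) = -111*(105 + m) = -11655 - 111*m)
W = -5991974/17335561 (W = (-11655 - 111*(-7))/(-12171) + 5296/(-4273) = (-11655 + 777)*(-1/12171) + 5296*(-1/4273) = -10878*(-1/12171) - 5296/4273 = 3626/4057 - 5296/4273 = -5991974/17335561 ≈ -0.34565)
s = -20078 (s = 3 - ((48 - 1*83) + 20116) = 3 - ((48 - 83) + 20116) = 3 - (-35 + 20116) = 3 - 1*20081 = 3 - 20081 = -20078)
s - W = -20078 - 1*(-5991974/17335561) = -20078 + 5991974/17335561 = -348057401784/17335561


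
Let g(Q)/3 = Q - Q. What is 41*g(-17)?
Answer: 0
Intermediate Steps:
g(Q) = 0 (g(Q) = 3*(Q - Q) = 3*0 = 0)
41*g(-17) = 41*0 = 0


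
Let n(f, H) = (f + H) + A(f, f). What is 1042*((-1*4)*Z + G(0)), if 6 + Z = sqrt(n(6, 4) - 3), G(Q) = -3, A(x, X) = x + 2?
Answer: 21882 - 4168*sqrt(15) ≈ 5739.4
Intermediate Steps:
A(x, X) = 2 + x
n(f, H) = 2 + H + 2*f (n(f, H) = (f + H) + (2 + f) = (H + f) + (2 + f) = 2 + H + 2*f)
Z = -6 + sqrt(15) (Z = -6 + sqrt((2 + 4 + 2*6) - 3) = -6 + sqrt((2 + 4 + 12) - 3) = -6 + sqrt(18 - 3) = -6 + sqrt(15) ≈ -2.1270)
1042*((-1*4)*Z + G(0)) = 1042*((-1*4)*(-6 + sqrt(15)) - 3) = 1042*(-4*(-6 + sqrt(15)) - 3) = 1042*((24 - 4*sqrt(15)) - 3) = 1042*(21 - 4*sqrt(15)) = 21882 - 4168*sqrt(15)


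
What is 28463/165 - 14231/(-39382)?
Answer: 160468283/928290 ≈ 172.86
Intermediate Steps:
28463/165 - 14231/(-39382) = 28463*(1/165) - 14231*(-1/39382) = 28463/165 + 2033/5626 = 160468283/928290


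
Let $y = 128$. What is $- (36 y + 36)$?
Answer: $-4644$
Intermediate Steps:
$- (36 y + 36) = - (36 \cdot 128 + 36) = - (4608 + 36) = \left(-1\right) 4644 = -4644$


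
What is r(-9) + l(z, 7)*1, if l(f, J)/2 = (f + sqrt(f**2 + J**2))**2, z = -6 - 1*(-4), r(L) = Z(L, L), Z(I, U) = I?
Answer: 105 - 8*sqrt(53) ≈ 46.759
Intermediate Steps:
r(L) = L
z = -2 (z = -6 + 4 = -2)
l(f, J) = 2*(f + sqrt(J**2 + f**2))**2 (l(f, J) = 2*(f + sqrt(f**2 + J**2))**2 = 2*(f + sqrt(J**2 + f**2))**2)
r(-9) + l(z, 7)*1 = -9 + (2*(-2 + sqrt(7**2 + (-2)**2))**2)*1 = -9 + (2*(-2 + sqrt(49 + 4))**2)*1 = -9 + (2*(-2 + sqrt(53))**2)*1 = -9 + 2*(-2 + sqrt(53))**2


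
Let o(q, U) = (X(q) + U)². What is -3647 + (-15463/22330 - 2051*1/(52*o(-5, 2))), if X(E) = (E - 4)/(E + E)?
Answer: -4392464653/1202630 ≈ -3652.4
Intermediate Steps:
X(E) = (-4 + E)/(2*E) (X(E) = (-4 + E)/((2*E)) = (-4 + E)*(1/(2*E)) = (-4 + E)/(2*E))
o(q, U) = (U + (-4 + q)/(2*q))² (o(q, U) = ((-4 + q)/(2*q) + U)² = (U + (-4 + q)/(2*q))²)
-3647 + (-15463/22330 - 2051*1/(52*o(-5, 2))) = -3647 + (-15463/22330 - 2051*25/(13*(-4 - 5 + 2*2*(-5))²)) = -3647 + (-15463*1/22330 - 2051*25/(13*(-4 - 5 - 20)²)) = -3647 + (-2209/3190 - 2051/(52*((¼)*(1/25)*(-29)²))) = -3647 + (-2209/3190 - 2051/(52*((¼)*(1/25)*841))) = -3647 + (-2209/3190 - 2051/(52*(841/100))) = -3647 + (-2209/3190 - 2051/10933/25) = -3647 + (-2209/3190 - 2051*25/10933) = -3647 + (-2209/3190 - 51275/10933) = -3647 - 6473043/1202630 = -4392464653/1202630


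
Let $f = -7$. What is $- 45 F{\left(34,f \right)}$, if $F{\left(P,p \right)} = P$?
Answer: $-1530$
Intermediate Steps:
$- 45 F{\left(34,f \right)} = \left(-45\right) 34 = -1530$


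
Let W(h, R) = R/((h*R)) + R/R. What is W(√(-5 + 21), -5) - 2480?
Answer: -9915/4 ≈ -2478.8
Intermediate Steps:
W(h, R) = 1 + 1/h (W(h, R) = R/((R*h)) + 1 = R*(1/(R*h)) + 1 = 1/h + 1 = 1 + 1/h)
W(√(-5 + 21), -5) - 2480 = (1 + √(-5 + 21))/(√(-5 + 21)) - 2480 = (1 + √16)/(√16) - 2480 = (1 + 4)/4 - 2480 = (¼)*5 - 2480 = 5/4 - 2480 = -9915/4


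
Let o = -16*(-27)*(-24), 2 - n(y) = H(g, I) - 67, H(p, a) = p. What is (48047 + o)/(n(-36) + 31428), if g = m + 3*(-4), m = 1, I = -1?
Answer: 37679/31508 ≈ 1.1959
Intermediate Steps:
g = -11 (g = 1 + 3*(-4) = 1 - 12 = -11)
n(y) = 80 (n(y) = 2 - (-11 - 67) = 2 - 1*(-78) = 2 + 78 = 80)
o = -10368 (o = 432*(-24) = -10368)
(48047 + o)/(n(-36) + 31428) = (48047 - 10368)/(80 + 31428) = 37679/31508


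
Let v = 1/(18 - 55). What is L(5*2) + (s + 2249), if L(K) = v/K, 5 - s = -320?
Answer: 952379/370 ≈ 2574.0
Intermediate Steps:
v = -1/37 (v = 1/(-37) = -1/37 ≈ -0.027027)
s = 325 (s = 5 - 1*(-320) = 5 + 320 = 325)
L(K) = -1/(37*K)
L(5*2) + (s + 2249) = -1/(37*(5*2)) + (325 + 2249) = -1/37/10 + 2574 = -1/37*⅒ + 2574 = -1/370 + 2574 = 952379/370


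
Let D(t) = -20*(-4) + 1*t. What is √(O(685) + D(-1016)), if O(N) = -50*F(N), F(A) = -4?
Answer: 4*I*√46 ≈ 27.129*I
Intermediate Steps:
D(t) = 80 + t
O(N) = 200 (O(N) = -50*(-4) = 200)
√(O(685) + D(-1016)) = √(200 + (80 - 1016)) = √(200 - 936) = √(-736) = 4*I*√46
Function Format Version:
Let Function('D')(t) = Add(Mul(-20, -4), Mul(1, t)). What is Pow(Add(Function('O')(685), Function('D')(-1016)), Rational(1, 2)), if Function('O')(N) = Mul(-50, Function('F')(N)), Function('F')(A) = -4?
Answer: Mul(4, I, Pow(46, Rational(1, 2))) ≈ Mul(27.129, I)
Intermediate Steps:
Function('D')(t) = Add(80, t)
Function('O')(N) = 200 (Function('O')(N) = Mul(-50, -4) = 200)
Pow(Add(Function('O')(685), Function('D')(-1016)), Rational(1, 2)) = Pow(Add(200, Add(80, -1016)), Rational(1, 2)) = Pow(Add(200, -936), Rational(1, 2)) = Pow(-736, Rational(1, 2)) = Mul(4, I, Pow(46, Rational(1, 2)))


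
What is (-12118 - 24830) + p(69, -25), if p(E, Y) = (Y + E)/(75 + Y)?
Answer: -923678/25 ≈ -36947.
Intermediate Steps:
p(E, Y) = (E + Y)/(75 + Y)
(-12118 - 24830) + p(69, -25) = (-12118 - 24830) + (69 - 25)/(75 - 25) = -36948 + 44/50 = -36948 + (1/50)*44 = -36948 + 22/25 = -923678/25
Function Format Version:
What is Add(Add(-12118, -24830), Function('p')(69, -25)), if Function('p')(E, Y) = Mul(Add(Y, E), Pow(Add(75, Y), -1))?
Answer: Rational(-923678, 25) ≈ -36947.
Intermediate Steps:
Function('p')(E, Y) = Mul(Pow(Add(75, Y), -1), Add(E, Y)) (Function('p')(E, Y) = Mul(Add(E, Y), Pow(Add(75, Y), -1)) = Mul(Pow(Add(75, Y), -1), Add(E, Y)))
Add(Add(-12118, -24830), Function('p')(69, -25)) = Add(Add(-12118, -24830), Mul(Pow(Add(75, -25), -1), Add(69, -25))) = Add(-36948, Mul(Pow(50, -1), 44)) = Add(-36948, Mul(Rational(1, 50), 44)) = Add(-36948, Rational(22, 25)) = Rational(-923678, 25)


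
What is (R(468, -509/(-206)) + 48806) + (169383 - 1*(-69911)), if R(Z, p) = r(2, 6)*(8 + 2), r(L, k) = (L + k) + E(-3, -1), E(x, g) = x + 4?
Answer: 288190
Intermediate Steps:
E(x, g) = 4 + x
r(L, k) = 1 + L + k (r(L, k) = (L + k) + (4 - 3) = (L + k) + 1 = 1 + L + k)
R(Z, p) = 90 (R(Z, p) = (1 + 2 + 6)*(8 + 2) = 9*10 = 90)
(R(468, -509/(-206)) + 48806) + (169383 - 1*(-69911)) = (90 + 48806) + (169383 - 1*(-69911)) = 48896 + (169383 + 69911) = 48896 + 239294 = 288190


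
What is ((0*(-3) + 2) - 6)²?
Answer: 16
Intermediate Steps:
((0*(-3) + 2) - 6)² = ((0 + 2) - 6)² = (2 - 6)² = (-4)² = 16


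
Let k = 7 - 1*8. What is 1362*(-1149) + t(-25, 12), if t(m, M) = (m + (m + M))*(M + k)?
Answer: -1565356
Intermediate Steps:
k = -1 (k = 7 - 8 = -1)
t(m, M) = (-1 + M)*(M + 2*m) (t(m, M) = (m + (m + M))*(M - 1) = (m + (M + m))*(-1 + M) = (M + 2*m)*(-1 + M) = (-1 + M)*(M + 2*m))
1362*(-1149) + t(-25, 12) = 1362*(-1149) + (12² - 1*12 - 2*(-25) + 2*12*(-25)) = -1564938 + (144 - 12 + 50 - 600) = -1564938 - 418 = -1565356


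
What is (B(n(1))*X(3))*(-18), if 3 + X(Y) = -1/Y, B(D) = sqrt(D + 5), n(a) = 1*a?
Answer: 60*sqrt(6) ≈ 146.97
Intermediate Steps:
n(a) = a
B(D) = sqrt(5 + D)
X(Y) = -3 - 1/Y
(B(n(1))*X(3))*(-18) = (sqrt(5 + 1)*(-3 - 1/3))*(-18) = (sqrt(6)*(-3 - 1*1/3))*(-18) = (sqrt(6)*(-3 - 1/3))*(-18) = (sqrt(6)*(-10/3))*(-18) = -10*sqrt(6)/3*(-18) = 60*sqrt(6)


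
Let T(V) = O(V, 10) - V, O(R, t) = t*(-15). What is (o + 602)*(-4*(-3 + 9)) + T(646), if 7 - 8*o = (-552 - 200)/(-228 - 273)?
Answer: -2548503/167 ≈ -15261.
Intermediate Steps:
O(R, t) = -15*t
o = 2755/4008 (o = 7/8 - (-552 - 200)/(8*(-228 - 273)) = 7/8 - (-94)/(-501) = 7/8 - (-94)*(-1)/501 = 7/8 - ⅛*752/501 = 7/8 - 94/501 = 2755/4008 ≈ 0.68738)
T(V) = -150 - V (T(V) = -15*10 - V = -150 - V)
(o + 602)*(-4*(-3 + 9)) + T(646) = (2755/4008 + 602)*(-4*(-3 + 9)) + (-150 - 1*646) = 2415571*(-4*6)/4008 + (-150 - 646) = (2415571/4008)*(-24) - 796 = -2415571/167 - 796 = -2548503/167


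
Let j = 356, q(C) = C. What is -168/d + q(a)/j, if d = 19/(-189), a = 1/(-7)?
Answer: 79125965/47348 ≈ 1671.2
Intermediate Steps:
a = -⅐ ≈ -0.14286
d = -19/189 (d = 19*(-1/189) = -19/189 ≈ -0.10053)
-168/d + q(a)/j = -168/(-19/189) - ⅐/356 = -168*(-189/19) - ⅐*1/356 = 31752/19 - 1/2492 = 79125965/47348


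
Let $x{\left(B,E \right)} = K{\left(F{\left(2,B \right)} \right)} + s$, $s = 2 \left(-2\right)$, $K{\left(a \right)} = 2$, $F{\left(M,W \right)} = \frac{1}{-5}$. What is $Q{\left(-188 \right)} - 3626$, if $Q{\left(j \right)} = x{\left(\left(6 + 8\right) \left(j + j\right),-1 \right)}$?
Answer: $-3628$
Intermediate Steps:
$F{\left(M,W \right)} = - \frac{1}{5}$
$s = -4$
$x{\left(B,E \right)} = -2$ ($x{\left(B,E \right)} = 2 - 4 = -2$)
$Q{\left(j \right)} = -2$
$Q{\left(-188 \right)} - 3626 = -2 - 3626 = -3628$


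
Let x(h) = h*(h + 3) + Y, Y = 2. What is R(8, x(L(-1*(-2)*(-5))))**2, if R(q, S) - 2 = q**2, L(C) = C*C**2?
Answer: 4356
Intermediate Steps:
L(C) = C**3
x(h) = 2 + h*(3 + h) (x(h) = h*(h + 3) + 2 = h*(3 + h) + 2 = 2 + h*(3 + h))
R(q, S) = 2 + q**2
R(8, x(L(-1*(-2)*(-5))))**2 = (2 + 8**2)**2 = (2 + 64)**2 = 66**2 = 4356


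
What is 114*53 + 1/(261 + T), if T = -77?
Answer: 1111729/184 ≈ 6042.0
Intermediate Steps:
114*53 + 1/(261 + T) = 114*53 + 1/(261 - 77) = 6042 + 1/184 = 1111729/184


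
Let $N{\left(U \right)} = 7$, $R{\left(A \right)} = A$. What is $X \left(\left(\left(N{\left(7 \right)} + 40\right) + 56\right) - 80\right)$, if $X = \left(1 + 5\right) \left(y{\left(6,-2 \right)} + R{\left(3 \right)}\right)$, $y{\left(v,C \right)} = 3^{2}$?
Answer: $1656$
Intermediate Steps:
$y{\left(v,C \right)} = 9$
$X = 72$ ($X = \left(1 + 5\right) \left(9 + 3\right) = 6 \cdot 12 = 72$)
$X \left(\left(\left(N{\left(7 \right)} + 40\right) + 56\right) - 80\right) = 72 \left(\left(\left(7 + 40\right) + 56\right) - 80\right) = 72 \left(\left(47 + 56\right) - 80\right) = 72 \left(103 - 80\right) = 72 \cdot 23 = 1656$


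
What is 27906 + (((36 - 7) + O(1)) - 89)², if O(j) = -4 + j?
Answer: 31875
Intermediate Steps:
27906 + (((36 - 7) + O(1)) - 89)² = 27906 + (((36 - 7) + (-4 + 1)) - 89)² = 27906 + ((29 - 3) - 89)² = 27906 + (26 - 89)² = 27906 + (-63)² = 27906 + 3969 = 31875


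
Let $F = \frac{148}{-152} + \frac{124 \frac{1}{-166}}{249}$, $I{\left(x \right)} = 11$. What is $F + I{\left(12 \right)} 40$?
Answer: $\frac{344785205}{785346} \approx 439.02$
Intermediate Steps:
$F = - \frac{767035}{785346}$ ($F = 148 \left(- \frac{1}{152}\right) + 124 \left(- \frac{1}{166}\right) \frac{1}{249} = - \frac{37}{38} - \frac{62}{20667} = - \frac{767035}{785346} \approx -0.97668$)
$F + I{\left(12 \right)} 40 = - \frac{767035}{785346} + 11 \cdot 40 = - \frac{767035}{785346} + 440 = \frac{344785205}{785346}$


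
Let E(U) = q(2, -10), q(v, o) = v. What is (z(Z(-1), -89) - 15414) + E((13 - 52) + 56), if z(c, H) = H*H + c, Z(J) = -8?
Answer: -7499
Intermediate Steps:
z(c, H) = c + H**2 (z(c, H) = H**2 + c = c + H**2)
E(U) = 2
(z(Z(-1), -89) - 15414) + E((13 - 52) + 56) = ((-8 + (-89)**2) - 15414) + 2 = ((-8 + 7921) - 15414) + 2 = (7913 - 15414) + 2 = -7501 + 2 = -7499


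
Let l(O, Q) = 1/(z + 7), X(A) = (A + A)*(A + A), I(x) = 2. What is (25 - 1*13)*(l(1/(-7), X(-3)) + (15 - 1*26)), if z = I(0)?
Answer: -392/3 ≈ -130.67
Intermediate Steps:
z = 2
X(A) = 4*A² (X(A) = (2*A)*(2*A) = 4*A²)
l(O, Q) = ⅑ (l(O, Q) = 1/(2 + 7) = 1/9 = ⅑)
(25 - 1*13)*(l(1/(-7), X(-3)) + (15 - 1*26)) = (25 - 1*13)*(⅑ + (15 - 1*26)) = (25 - 13)*(⅑ + (15 - 26)) = 12*(⅑ - 11) = 12*(-98/9) = -392/3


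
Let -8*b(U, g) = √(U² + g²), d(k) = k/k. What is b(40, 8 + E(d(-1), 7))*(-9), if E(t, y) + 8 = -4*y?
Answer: 9*√149/2 ≈ 54.930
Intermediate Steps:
d(k) = 1
E(t, y) = -8 - 4*y
b(U, g) = -√(U² + g²)/8
b(40, 8 + E(d(-1), 7))*(-9) = -√(40² + (8 + (-8 - 4*7))²)/8*(-9) = -√(1600 + (8 + (-8 - 28))²)/8*(-9) = -√(1600 + (8 - 36)²)/8*(-9) = -√(1600 + (-28)²)/8*(-9) = -√(1600 + 784)/8*(-9) = -√149/2*(-9) = 9*√149/2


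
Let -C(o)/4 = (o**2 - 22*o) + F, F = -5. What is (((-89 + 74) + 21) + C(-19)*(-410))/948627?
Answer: 423122/316209 ≈ 1.3381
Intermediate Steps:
C(o) = 20 - 4*o**2 + 88*o (C(o) = -4*((o**2 - 22*o) - 5) = -4*(-5 + o**2 - 22*o) = 20 - 4*o**2 + 88*o)
(((-89 + 74) + 21) + C(-19)*(-410))/948627 = (((-89 + 74) + 21) + (20 - 4*(-19)**2 + 88*(-19))*(-410))/948627 = ((-15 + 21) + (20 - 4*361 - 1672)*(-410))*(1/948627) = (6 + (20 - 1444 - 1672)*(-410))*(1/948627) = (6 - 3096*(-410))*(1/948627) = (6 + 1269360)*(1/948627) = 1269366*(1/948627) = 423122/316209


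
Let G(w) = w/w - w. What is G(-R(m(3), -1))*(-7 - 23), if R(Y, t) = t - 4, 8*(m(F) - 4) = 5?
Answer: 120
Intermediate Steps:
m(F) = 37/8 (m(F) = 4 + (⅛)*5 = 4 + 5/8 = 37/8)
R(Y, t) = -4 + t
G(w) = 1 - w
G(-R(m(3), -1))*(-7 - 23) = (1 - (-1)*(-4 - 1))*(-7 - 23) = (1 - (-1)*(-5))*(-30) = (1 - 1*5)*(-30) = (1 - 5)*(-30) = -4*(-30) = 120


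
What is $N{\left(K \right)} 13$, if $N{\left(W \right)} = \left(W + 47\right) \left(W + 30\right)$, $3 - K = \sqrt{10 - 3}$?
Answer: $21541 - 1079 \sqrt{7} \approx 18686.0$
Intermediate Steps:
$K = 3 - \sqrt{7}$ ($K = 3 - \sqrt{10 - 3} = 3 - \sqrt{7} \approx 0.35425$)
$N{\left(W \right)} = \left(30 + W\right) \left(47 + W\right)$ ($N{\left(W \right)} = \left(47 + W\right) \left(30 + W\right) = \left(30 + W\right) \left(47 + W\right)$)
$N{\left(K \right)} 13 = \left(1410 + \left(3 - \sqrt{7}\right)^{2} + 77 \left(3 - \sqrt{7}\right)\right) 13 = \left(1410 + \left(3 - \sqrt{7}\right)^{2} + \left(231 - 77 \sqrt{7}\right)\right) 13 = \left(1641 + \left(3 - \sqrt{7}\right)^{2} - 77 \sqrt{7}\right) 13 = 21333 - 1001 \sqrt{7} + 13 \left(3 - \sqrt{7}\right)^{2}$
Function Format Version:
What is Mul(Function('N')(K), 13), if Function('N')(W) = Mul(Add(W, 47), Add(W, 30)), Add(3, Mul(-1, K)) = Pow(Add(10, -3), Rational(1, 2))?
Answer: Add(21541, Mul(-1079, Pow(7, Rational(1, 2)))) ≈ 18686.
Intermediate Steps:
K = Add(3, Mul(-1, Pow(7, Rational(1, 2)))) (K = Add(3, Mul(-1, Pow(Add(10, -3), Rational(1, 2)))) = Add(3, Mul(-1, Pow(7, Rational(1, 2)))) ≈ 0.35425)
Function('N')(W) = Mul(Add(30, W), Add(47, W)) (Function('N')(W) = Mul(Add(47, W), Add(30, W)) = Mul(Add(30, W), Add(47, W)))
Mul(Function('N')(K), 13) = Mul(Add(1410, Pow(Add(3, Mul(-1, Pow(7, Rational(1, 2)))), 2), Mul(77, Add(3, Mul(-1, Pow(7, Rational(1, 2)))))), 13) = Mul(Add(1410, Pow(Add(3, Mul(-1, Pow(7, Rational(1, 2)))), 2), Add(231, Mul(-77, Pow(7, Rational(1, 2))))), 13) = Mul(Add(1641, Pow(Add(3, Mul(-1, Pow(7, Rational(1, 2)))), 2), Mul(-77, Pow(7, Rational(1, 2)))), 13) = Add(21333, Mul(-1001, Pow(7, Rational(1, 2))), Mul(13, Pow(Add(3, Mul(-1, Pow(7, Rational(1, 2)))), 2)))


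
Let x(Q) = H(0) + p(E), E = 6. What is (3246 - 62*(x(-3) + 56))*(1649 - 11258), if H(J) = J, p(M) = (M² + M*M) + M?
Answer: 48640758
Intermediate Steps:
p(M) = M + 2*M² (p(M) = (M² + M²) + M = 2*M² + M = M + 2*M²)
x(Q) = 78 (x(Q) = 0 + 6*(1 + 2*6) = 0 + 6*(1 + 12) = 0 + 6*13 = 0 + 78 = 78)
(3246 - 62*(x(-3) + 56))*(1649 - 11258) = (3246 - 62*(78 + 56))*(1649 - 11258) = (3246 - 62*134)*(-9609) = (3246 - 8308)*(-9609) = -5062*(-9609) = 48640758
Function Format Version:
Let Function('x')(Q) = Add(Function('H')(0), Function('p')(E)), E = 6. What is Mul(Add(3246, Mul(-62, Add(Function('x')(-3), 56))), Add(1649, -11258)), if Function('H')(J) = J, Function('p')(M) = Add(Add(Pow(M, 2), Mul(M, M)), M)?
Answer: 48640758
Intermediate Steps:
Function('p')(M) = Add(M, Mul(2, Pow(M, 2))) (Function('p')(M) = Add(Add(Pow(M, 2), Pow(M, 2)), M) = Add(Mul(2, Pow(M, 2)), M) = Add(M, Mul(2, Pow(M, 2))))
Function('x')(Q) = 78 (Function('x')(Q) = Add(0, Mul(6, Add(1, Mul(2, 6)))) = Add(0, Mul(6, Add(1, 12))) = Add(0, Mul(6, 13)) = Add(0, 78) = 78)
Mul(Add(3246, Mul(-62, Add(Function('x')(-3), 56))), Add(1649, -11258)) = Mul(Add(3246, Mul(-62, Add(78, 56))), Add(1649, -11258)) = Mul(Add(3246, Mul(-62, 134)), -9609) = Mul(Add(3246, -8308), -9609) = Mul(-5062, -9609) = 48640758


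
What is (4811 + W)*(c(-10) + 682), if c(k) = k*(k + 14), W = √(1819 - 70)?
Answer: 3088662 + 642*√1749 ≈ 3.1155e+6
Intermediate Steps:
W = √1749 ≈ 41.821
c(k) = k*(14 + k)
(4811 + W)*(c(-10) + 682) = (4811 + √1749)*(-10*(14 - 10) + 682) = (4811 + √1749)*(-10*4 + 682) = (4811 + √1749)*(-40 + 682) = (4811 + √1749)*642 = 3088662 + 642*√1749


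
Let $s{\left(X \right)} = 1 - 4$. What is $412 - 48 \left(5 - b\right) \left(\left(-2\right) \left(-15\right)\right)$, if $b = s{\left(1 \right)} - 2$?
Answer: $-13988$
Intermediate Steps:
$s{\left(X \right)} = -3$
$b = -5$ ($b = -3 - 2 = -5$)
$412 - 48 \left(5 - b\right) \left(\left(-2\right) \left(-15\right)\right) = 412 - 48 \left(5 - -5\right) \left(\left(-2\right) \left(-15\right)\right) = 412 - 48 \left(5 + 5\right) 30 = 412 - 48 \cdot 10 \cdot 30 = 412 - 14400 = -13988$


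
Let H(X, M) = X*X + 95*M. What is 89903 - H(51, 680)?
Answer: 22702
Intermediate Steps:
H(X, M) = X**2 + 95*M
89903 - H(51, 680) = 89903 - (51**2 + 95*680) = 89903 - (2601 + 64600) = 89903 - 1*67201 = 89903 - 67201 = 22702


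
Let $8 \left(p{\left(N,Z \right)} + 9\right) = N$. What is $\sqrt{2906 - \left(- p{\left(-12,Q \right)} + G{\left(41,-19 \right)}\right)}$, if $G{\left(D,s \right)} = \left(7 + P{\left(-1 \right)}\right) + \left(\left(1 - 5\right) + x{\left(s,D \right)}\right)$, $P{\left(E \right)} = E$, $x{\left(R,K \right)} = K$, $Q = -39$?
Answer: $\frac{\sqrt{11410}}{2} \approx 53.409$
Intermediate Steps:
$p{\left(N,Z \right)} = -9 + \frac{N}{8}$
$G{\left(D,s \right)} = 2 + D$ ($G{\left(D,s \right)} = \left(7 - 1\right) + \left(\left(1 - 5\right) + D\right) = 6 + \left(-4 + D\right) = 2 + D$)
$\sqrt{2906 - \left(- p{\left(-12,Q \right)} + G{\left(41,-19 \right)}\right)} = \sqrt{2906 + \left(\left(-9 + \frac{1}{8} \left(-12\right)\right) - \left(2 + 41\right)\right)} = \sqrt{2906 - \frac{107}{2}} = \sqrt{\frac{5705}{2}} = \frac{\sqrt{11410}}{2}$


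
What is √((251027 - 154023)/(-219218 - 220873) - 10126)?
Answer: I*√217916362724530/146697 ≈ 100.63*I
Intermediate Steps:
√((251027 - 154023)/(-219218 - 220873) - 10126) = √(97004/(-440091) - 10126) = √(97004*(-1/440091) - 10126) = √(-97004/440091 - 10126) = √(-4456458470/440091) = I*√217916362724530/146697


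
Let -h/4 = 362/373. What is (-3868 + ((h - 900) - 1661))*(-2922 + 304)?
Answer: 6281799370/373 ≈ 1.6841e+7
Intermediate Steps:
h = -1448/373 ≈ -3.8820
(-3868 + ((h - 900) - 1661))*(-2922 + 304) = (-3868 + ((-1448/373 - 900) - 1661))*(-2922 + 304) = (-3868 + (-337148/373 - 1661))*(-2618) = (-3868 - 956701/373)*(-2618) = -2399465/373*(-2618) = 6281799370/373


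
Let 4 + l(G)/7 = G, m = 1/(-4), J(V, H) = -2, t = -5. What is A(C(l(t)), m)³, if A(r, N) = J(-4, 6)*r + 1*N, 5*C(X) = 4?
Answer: -50653/8000 ≈ -6.3316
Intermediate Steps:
m = -¼ ≈ -0.25000
l(G) = -28 + 7*G
C(X) = ⅘ (C(X) = (⅕)*4 = ⅘)
A(r, N) = N - 2*r (A(r, N) = -2*r + 1*N = -2*r + N = N - 2*r)
A(C(l(t)), m)³ = (-¼ - 2*⅘)³ = (-¼ - 8/5)³ = (-37/20)³ = -50653/8000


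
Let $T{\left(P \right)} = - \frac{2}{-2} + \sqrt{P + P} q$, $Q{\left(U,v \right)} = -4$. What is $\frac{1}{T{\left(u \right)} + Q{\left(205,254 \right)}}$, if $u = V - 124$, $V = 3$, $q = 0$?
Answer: $- \frac{1}{3} \approx -0.33333$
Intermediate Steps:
$u = -121$ ($u = 3 - 124 = -121$)
$T{\left(P \right)} = 1$ ($T{\left(P \right)} = - \frac{2}{-2} + \sqrt{P + P} 0 = \left(-2\right) \left(- \frac{1}{2}\right) + \sqrt{2 P} 0 = 1 + \sqrt{2} \sqrt{P} 0 = 1 + 0 = 1$)
$\frac{1}{T{\left(u \right)} + Q{\left(205,254 \right)}} = \frac{1}{1 - 4} = \frac{1}{-3} = - \frac{1}{3}$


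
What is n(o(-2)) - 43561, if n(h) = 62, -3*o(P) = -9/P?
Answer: -43499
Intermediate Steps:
o(P) = 3/P (o(P) = -(-3)/P = 3/P)
n(o(-2)) - 43561 = 62 - 43561 = -43499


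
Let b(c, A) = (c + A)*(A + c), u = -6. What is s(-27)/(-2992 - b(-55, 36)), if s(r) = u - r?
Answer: -3/479 ≈ -0.0062630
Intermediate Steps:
s(r) = -6 - r
b(c, A) = (A + c)**2 (b(c, A) = (A + c)*(A + c) = (A + c)**2)
s(-27)/(-2992 - b(-55, 36)) = (-6 - 1*(-27))/(-2992 - (36 - 55)**2) = (-6 + 27)/(-2992 - 1*(-19)**2) = 21/(-2992 - 1*361) = 21/(-2992 - 361) = 21/(-3353) = 21*(-1/3353) = -3/479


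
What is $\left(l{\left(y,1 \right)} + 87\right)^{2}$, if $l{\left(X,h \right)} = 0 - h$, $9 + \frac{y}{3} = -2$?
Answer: $7396$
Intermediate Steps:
$y = -33$ ($y = -27 + 3 \left(-2\right) = -27 - 6 = -33$)
$l{\left(X,h \right)} = - h$
$\left(l{\left(y,1 \right)} + 87\right)^{2} = \left(\left(-1\right) 1 + 87\right)^{2} = \left(-1 + 87\right)^{2} = 86^{2} = 7396$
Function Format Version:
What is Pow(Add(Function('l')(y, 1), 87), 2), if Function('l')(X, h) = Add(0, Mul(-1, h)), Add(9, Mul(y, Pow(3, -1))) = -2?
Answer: 7396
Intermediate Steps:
y = -33 (y = Add(-27, Mul(3, -2)) = Add(-27, -6) = -33)
Function('l')(X, h) = Mul(-1, h)
Pow(Add(Function('l')(y, 1), 87), 2) = Pow(Add(Mul(-1, 1), 87), 2) = Pow(Add(-1, 87), 2) = Pow(86, 2) = 7396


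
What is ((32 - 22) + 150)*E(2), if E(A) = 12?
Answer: 1920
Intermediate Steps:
((32 - 22) + 150)*E(2) = ((32 - 22) + 150)*12 = (10 + 150)*12 = 160*12 = 1920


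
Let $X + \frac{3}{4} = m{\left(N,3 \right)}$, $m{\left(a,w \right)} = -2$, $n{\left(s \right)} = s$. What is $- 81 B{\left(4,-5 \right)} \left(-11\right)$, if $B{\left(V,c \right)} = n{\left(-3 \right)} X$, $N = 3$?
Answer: $\frac{29403}{4} \approx 7350.8$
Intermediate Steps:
$X = - \frac{11}{4}$ ($X = - \frac{3}{4} - 2 = - \frac{11}{4} \approx -2.75$)
$B{\left(V,c \right)} = \frac{33}{4}$ ($B{\left(V,c \right)} = \left(-3\right) \left(- \frac{11}{4}\right) = \frac{33}{4}$)
$- 81 B{\left(4,-5 \right)} \left(-11\right) = - 81 \cdot \frac{33}{4} \left(-11\right) = \left(-81\right) \left(- \frac{363}{4}\right) = \frac{29403}{4}$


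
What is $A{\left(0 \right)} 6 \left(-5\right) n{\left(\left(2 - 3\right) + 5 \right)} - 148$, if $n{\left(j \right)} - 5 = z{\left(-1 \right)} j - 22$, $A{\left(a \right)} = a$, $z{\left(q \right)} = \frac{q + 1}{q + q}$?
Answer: $-148$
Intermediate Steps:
$z{\left(q \right)} = \frac{1 + q}{2 q}$
$n{\left(j \right)} = -17$ ($n{\left(j \right)} = 5 + \left(\frac{1 - 1}{2 \left(-1\right)} j - 22\right) = 5 + \left(\frac{1}{2} \left(-1\right) 0 j - 22\right) = 5 - \left(22 + 0 j\right) = 5 + \left(0 - 22\right) = 5 - 22 = -17$)
$A{\left(0 \right)} 6 \left(-5\right) n{\left(\left(2 - 3\right) + 5 \right)} - 148 = 0 \cdot 6 \left(-5\right) \left(-17\right) - 148 = 0 \left(-30\right) \left(-17\right) - 148 = 0 \left(-17\right) - 148 = 0 - 148 = -148$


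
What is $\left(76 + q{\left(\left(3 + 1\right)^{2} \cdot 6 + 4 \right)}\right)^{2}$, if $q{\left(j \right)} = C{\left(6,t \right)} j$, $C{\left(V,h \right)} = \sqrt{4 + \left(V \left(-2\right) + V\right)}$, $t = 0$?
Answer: $-14224 + 15200 i \sqrt{2} \approx -14224.0 + 21496.0 i$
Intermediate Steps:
$C{\left(V,h \right)} = \sqrt{4 - V}$ ($C{\left(V,h \right)} = \sqrt{4 + \left(- 2 V + V\right)} = \sqrt{4 - V}$)
$q{\left(j \right)} = i j \sqrt{2}$ ($q{\left(j \right)} = \sqrt{4 - 6} j = \sqrt{-2} j = i \sqrt{2} j = i j \sqrt{2}$)
$\left(76 + q{\left(\left(3 + 1\right)^{2} \cdot 6 + 4 \right)}\right)^{2} = \left(76 + i \left(\left(3 + 1\right)^{2} \cdot 6 + 4\right) \sqrt{2}\right)^{2} = \left(76 + i \left(4^{2} \cdot 6 + 4\right) \sqrt{2}\right)^{2} = \left(76 + i \left(16 \cdot 6 + 4\right) \sqrt{2}\right)^{2} = \left(76 + i \left(96 + 4\right) \sqrt{2}\right)^{2} = \left(76 + i 100 \sqrt{2}\right)^{2} = \left(76 + 100 i \sqrt{2}\right)^{2}$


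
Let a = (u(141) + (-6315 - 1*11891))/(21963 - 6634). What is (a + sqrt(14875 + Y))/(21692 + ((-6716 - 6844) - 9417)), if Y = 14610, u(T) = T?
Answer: 3613/3939553 - sqrt(29485)/1285 ≈ -0.13271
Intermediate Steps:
a = -18065/15329 (a = (141 + (-6315 - 1*11891))/(21963 - 6634) = (141 + (-6315 - 11891))/15329 = (141 - 18206)*(1/15329) = -18065*1/15329 = -18065/15329 ≈ -1.1785)
(a + sqrt(14875 + Y))/(21692 + ((-6716 - 6844) - 9417)) = (-18065/15329 + sqrt(14875 + 14610))/(21692 + ((-6716 - 6844) - 9417)) = (-18065/15329 + sqrt(29485))/(21692 + (-13560 - 9417)) = (-18065/15329 + sqrt(29485))/(21692 - 22977) = (-18065/15329 + sqrt(29485))/(-1285) = (-18065/15329 + sqrt(29485))*(-1/1285) = 3613/3939553 - sqrt(29485)/1285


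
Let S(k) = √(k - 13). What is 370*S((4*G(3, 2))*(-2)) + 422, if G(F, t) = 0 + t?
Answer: 422 + 370*I*√29 ≈ 422.0 + 1992.5*I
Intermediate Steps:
G(F, t) = t
S(k) = √(-13 + k)
370*S((4*G(3, 2))*(-2)) + 422 = 370*√(-13 + (4*2)*(-2)) + 422 = 370*√(-13 + 8*(-2)) + 422 = 370*√(-13 - 16) + 422 = 370*√(-29) + 422 = 370*(I*√29) + 422 = 370*I*√29 + 422 = 422 + 370*I*√29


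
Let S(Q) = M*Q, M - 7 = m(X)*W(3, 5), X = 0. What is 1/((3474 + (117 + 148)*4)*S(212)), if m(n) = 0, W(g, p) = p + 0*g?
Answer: 1/6728456 ≈ 1.4862e-7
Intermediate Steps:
W(g, p) = p (W(g, p) = p + 0 = p)
M = 7 (M = 7 + 0*5 = 7 + 0 = 7)
S(Q) = 7*Q
1/((3474 + (117 + 148)*4)*S(212)) = 1/((3474 + (117 + 148)*4)*((7*212))) = 1/((3474 + 265*4)*1484) = (1/1484)/(3474 + 1060) = (1/1484)/4534 = (1/4534)*(1/1484) = 1/6728456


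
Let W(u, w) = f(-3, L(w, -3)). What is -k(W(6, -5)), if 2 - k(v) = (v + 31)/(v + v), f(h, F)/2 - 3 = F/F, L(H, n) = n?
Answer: 7/16 ≈ 0.43750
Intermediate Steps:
f(h, F) = 8 (f(h, F) = 6 + 2*(F/F) = 6 + 2*1 = 6 + 2 = 8)
W(u, w) = 8
k(v) = 2 - (31 + v)/(2*v) (k(v) = 2 - (v + 31)/(v + v) = 2 - (31 + v)/(2*v))
-k(W(6, -5)) = -(-31 + 3*8)/(2*8) = -(-31 + 24)/(2*8) = -(-7)/(2*8) = -1*(-7/16) = 7/16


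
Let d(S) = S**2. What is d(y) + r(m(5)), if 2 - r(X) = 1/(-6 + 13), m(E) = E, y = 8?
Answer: 461/7 ≈ 65.857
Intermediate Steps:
r(X) = 13/7 (r(X) = 2 - 1/(-6 + 13) = 2 - 1/7 = 13/7)
d(y) + r(m(5)) = 8**2 + 13/7 = 64 + 13/7 = 461/7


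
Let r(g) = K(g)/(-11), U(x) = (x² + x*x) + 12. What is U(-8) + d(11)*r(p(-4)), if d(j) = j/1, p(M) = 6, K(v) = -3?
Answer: 143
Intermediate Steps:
U(x) = 12 + 2*x² (U(x) = (x² + x²) + 12 = 2*x² + 12 = 12 + 2*x²)
r(g) = 3/11 (r(g) = -3/(-11) = -3*(-1/11) = 3/11)
d(j) = j (d(j) = j*1 = j)
U(-8) + d(11)*r(p(-4)) = (12 + 2*(-8)²) + 11*(3/11) = (12 + 2*64) + 3 = (12 + 128) + 3 = 140 + 3 = 143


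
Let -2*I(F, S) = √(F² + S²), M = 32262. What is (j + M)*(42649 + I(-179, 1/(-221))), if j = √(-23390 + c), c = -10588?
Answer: (32262 + I*√33978)*(18850858 - √1564914482)/442 ≈ 1.3731e+9 + 7.845e+6*I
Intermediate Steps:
I(F, S) = -√(F² + S²)/2
j = I*√33978 (j = √(-23390 - 10588) = √(-33978) = I*√33978 ≈ 184.33*I)
(j + M)*(42649 + I(-179, 1/(-221))) = (I*√33978 + 32262)*(42649 - √((-179)² + (1/(-221))²)/2) = (32262 + I*√33978)*(42649 - √(32041 + (-1/221)²)/2) = (32262 + I*√33978)*(42649 - √(32041 + 1/48841)/2) = (32262 + I*√33978)*(42649 - √1564914482/442)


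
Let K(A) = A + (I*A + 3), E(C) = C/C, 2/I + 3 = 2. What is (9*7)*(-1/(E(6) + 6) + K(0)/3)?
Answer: 54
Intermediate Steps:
I = -2 (I = 2/(-3 + 2) = 2/(-1) = 2*(-1) = -2)
E(C) = 1
K(A) = 3 - A (K(A) = A + (-2*A + 3) = A + (3 - 2*A) = 3 - A)
(9*7)*(-1/(E(6) + 6) + K(0)/3) = (9*7)*(-1/(1 + 6) + (3 - 1*0)/3) = 63*(-1/7 + (3 + 0)*(⅓)) = 63*(-1*⅐ + 3*(⅓)) = 63*(-⅐ + 1) = 63*(6/7) = 54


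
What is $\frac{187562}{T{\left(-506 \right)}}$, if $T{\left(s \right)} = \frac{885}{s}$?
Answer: $- \frac{94906372}{885} \approx -1.0724 \cdot 10^{5}$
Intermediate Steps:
$\frac{187562}{T{\left(-506 \right)}} = \frac{187562}{885 \frac{1}{-506}} = \frac{187562}{885 \left(- \frac{1}{506}\right)} = \frac{187562}{- \frac{885}{506}} = 187562 \left(- \frac{506}{885}\right) = - \frac{94906372}{885}$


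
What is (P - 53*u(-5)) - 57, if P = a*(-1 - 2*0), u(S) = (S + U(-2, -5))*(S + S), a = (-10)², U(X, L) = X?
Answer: -3867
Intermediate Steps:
a = 100
u(S) = 2*S*(-2 + S) (u(S) = (S - 2)*(S + S) = (-2 + S)*(2*S) = 2*S*(-2 + S))
P = -100 (P = 100*(-1 - 2*0) = 100*(-1 + 0) = 100*(-1) = -100)
(P - 53*u(-5)) - 57 = (-100 - 106*(-5)*(-2 - 5)) - 57 = (-100 - 106*(-5)*(-7)) - 57 = (-100 - 53*70) - 57 = (-100 - 3710) - 57 = -3810 - 57 = -3867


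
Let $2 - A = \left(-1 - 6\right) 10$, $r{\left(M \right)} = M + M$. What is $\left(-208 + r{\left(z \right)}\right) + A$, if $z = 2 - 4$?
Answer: $-140$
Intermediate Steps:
$z = -2$
$r{\left(M \right)} = 2 M$
$A = 72$ ($A = 2 - \left(-1 - 6\right) 10 = 2 - \left(-7\right) 10 = 2 - -70 = 2 + 70 = 72$)
$\left(-208 + r{\left(z \right)}\right) + A = \left(-208 + 2 \left(-2\right)\right) + 72 = \left(-208 - 4\right) + 72 = -212 + 72 = -140$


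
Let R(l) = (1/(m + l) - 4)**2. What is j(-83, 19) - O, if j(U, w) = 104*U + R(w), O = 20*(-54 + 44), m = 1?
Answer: -3366559/400 ≈ -8416.4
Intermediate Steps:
O = -200 (O = 20*(-10) = -200)
R(l) = (-4 + 1/(1 + l))**2 (R(l) = (1/(1 + l) - 4)**2 = (-4 + 1/(1 + l))**2)
j(U, w) = 104*U + (3 + 4*w)**2/(1 + w)**2
j(-83, 19) - O = (104*(-83) + (3 + 4*19)**2/(1 + 19)**2) - 1*(-200) = (-8632 + (3 + 76)**2/20**2) + 200 = (-8632 + (1/400)*79**2) + 200 = (-8632 + (1/400)*6241) + 200 = (-8632 + 6241/400) + 200 = -3446559/400 + 200 = -3366559/400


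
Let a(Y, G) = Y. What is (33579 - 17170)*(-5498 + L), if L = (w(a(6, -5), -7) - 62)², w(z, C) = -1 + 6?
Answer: -36903841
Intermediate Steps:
w(z, C) = 5
L = 3249 (L = (5 - 62)² = (-57)² = 3249)
(33579 - 17170)*(-5498 + L) = (33579 - 17170)*(-5498 + 3249) = 16409*(-2249) = -36903841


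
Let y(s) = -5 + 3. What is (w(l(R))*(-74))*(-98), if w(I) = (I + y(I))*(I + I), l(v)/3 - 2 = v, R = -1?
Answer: 43512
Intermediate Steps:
y(s) = -2
l(v) = 6 + 3*v
w(I) = 2*I*(-2 + I) (w(I) = (I - 2)*(I + I) = (-2 + I)*(2*I) = 2*I*(-2 + I))
(w(l(R))*(-74))*(-98) = ((2*(6 + 3*(-1))*(-2 + (6 + 3*(-1))))*(-74))*(-98) = ((2*(6 - 3)*(-2 + (6 - 3)))*(-74))*(-98) = ((2*3*(-2 + 3))*(-74))*(-98) = ((2*3*1)*(-74))*(-98) = (6*(-74))*(-98) = -444*(-98) = 43512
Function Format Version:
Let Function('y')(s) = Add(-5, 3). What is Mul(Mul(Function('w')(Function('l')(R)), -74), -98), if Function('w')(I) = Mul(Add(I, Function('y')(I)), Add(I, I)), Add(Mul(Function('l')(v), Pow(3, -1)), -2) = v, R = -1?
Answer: 43512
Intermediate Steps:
Function('y')(s) = -2
Function('l')(v) = Add(6, Mul(3, v))
Function('w')(I) = Mul(2, I, Add(-2, I)) (Function('w')(I) = Mul(Add(I, -2), Add(I, I)) = Mul(Add(-2, I), Mul(2, I)) = Mul(2, I, Add(-2, I)))
Mul(Mul(Function('w')(Function('l')(R)), -74), -98) = Mul(Mul(Mul(2, Add(6, Mul(3, -1)), Add(-2, Add(6, Mul(3, -1)))), -74), -98) = Mul(Mul(Mul(2, Add(6, -3), Add(-2, Add(6, -3))), -74), -98) = Mul(Mul(Mul(2, 3, Add(-2, 3)), -74), -98) = Mul(Mul(Mul(2, 3, 1), -74), -98) = Mul(Mul(6, -74), -98) = Mul(-444, -98) = 43512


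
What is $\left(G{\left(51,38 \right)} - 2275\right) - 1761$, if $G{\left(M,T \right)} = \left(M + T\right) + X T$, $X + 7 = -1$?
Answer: $-4251$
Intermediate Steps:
$X = -8$ ($X = -7 - 1 = -8$)
$G{\left(M,T \right)} = M - 7 T$ ($G{\left(M,T \right)} = \left(M + T\right) - 8 T = M - 7 T$)
$\left(G{\left(51,38 \right)} - 2275\right) - 1761 = \left(\left(51 - 266\right) - 2275\right) - 1761 = \left(-215 - 2275\right) - 1761 = -2490 - 1761 = -4251$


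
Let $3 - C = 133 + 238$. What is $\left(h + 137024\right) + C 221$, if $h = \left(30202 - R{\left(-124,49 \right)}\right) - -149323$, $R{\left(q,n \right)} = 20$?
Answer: $235201$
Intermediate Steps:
$C = -368$ ($C = 3 - \left(133 + 238\right) = 3 - 371 = -368$)
$h = 179505$ ($h = \left(30202 - 20\right) - -149323 = \left(30202 - 20\right) + 149323 = 30182 + 149323 = 179505$)
$\left(h + 137024\right) + C 221 = \left(179505 + 137024\right) - 81328 = 316529 - 81328 = 235201$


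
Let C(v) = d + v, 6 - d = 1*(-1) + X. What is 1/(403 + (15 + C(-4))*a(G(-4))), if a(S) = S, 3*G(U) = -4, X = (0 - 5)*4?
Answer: 3/1057 ≈ 0.0028382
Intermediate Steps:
X = -20 (X = -5*4 = -20)
G(U) = -4/3 (G(U) = (⅓)*(-4) = -4/3)
d = 27 (d = 6 - (1*(-1) - 20) = 6 - (-1 - 20) = 6 - 1*(-21) = 6 + 21 = 27)
C(v) = 27 + v
1/(403 + (15 + C(-4))*a(G(-4))) = 1/(403 + (15 + (27 - 4))*(-4/3)) = 1/(403 + (15 + 23)*(-4/3)) = 1/(403 + 38*(-4/3)) = 1/(403 - 152/3) = 1/(1057/3) = 3/1057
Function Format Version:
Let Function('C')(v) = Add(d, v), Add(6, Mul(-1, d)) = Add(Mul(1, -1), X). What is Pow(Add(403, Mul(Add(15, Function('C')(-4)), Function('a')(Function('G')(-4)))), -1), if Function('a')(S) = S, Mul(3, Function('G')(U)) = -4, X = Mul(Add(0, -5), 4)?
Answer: Rational(3, 1057) ≈ 0.0028382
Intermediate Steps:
X = -20 (X = Mul(-5, 4) = -20)
Function('G')(U) = Rational(-4, 3) (Function('G')(U) = Mul(Rational(1, 3), -4) = Rational(-4, 3))
d = 27 (d = Add(6, Mul(-1, Add(Mul(1, -1), -20))) = Add(6, Mul(-1, Add(-1, -20))) = Add(6, Mul(-1, -21)) = Add(6, 21) = 27)
Function('C')(v) = Add(27, v)
Pow(Add(403, Mul(Add(15, Function('C')(-4)), Function('a')(Function('G')(-4)))), -1) = Pow(Add(403, Mul(Add(15, Add(27, -4)), Rational(-4, 3))), -1) = Pow(Add(403, Mul(Add(15, 23), Rational(-4, 3))), -1) = Pow(Add(403, Mul(38, Rational(-4, 3))), -1) = Pow(Add(403, Rational(-152, 3)), -1) = Pow(Rational(1057, 3), -1) = Rational(3, 1057)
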